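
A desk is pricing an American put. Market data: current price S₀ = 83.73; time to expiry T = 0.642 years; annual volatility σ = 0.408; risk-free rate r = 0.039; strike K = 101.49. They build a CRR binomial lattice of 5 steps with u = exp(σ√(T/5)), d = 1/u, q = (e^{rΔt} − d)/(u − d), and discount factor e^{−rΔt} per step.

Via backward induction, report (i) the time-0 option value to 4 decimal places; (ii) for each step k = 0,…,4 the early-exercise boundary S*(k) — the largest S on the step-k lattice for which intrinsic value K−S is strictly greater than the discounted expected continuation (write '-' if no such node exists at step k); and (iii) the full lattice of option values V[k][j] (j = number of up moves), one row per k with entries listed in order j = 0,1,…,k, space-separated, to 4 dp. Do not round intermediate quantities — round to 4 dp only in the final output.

price = 21.6468
boundary = - - 62.5021 72.3416 83.7300
tree:
21.6468
29.7097 13.1599
38.9879 19.9937 5.9126
47.4890 29.1484 10.3096 1.2228
54.8339 38.9879 17.7600 2.3662 0.0000
61.1798 47.4890 29.1484 4.5787 0.0000 0.0000

params: Δt=0.12840 u=1.15743 d=0.86399 q=0.48062 e^(-rΔt)=0.99500
t_5 payoffs: 61.1798 47.4890 29.1484 4.5787 0.0000 0.0000
t_4: node(4,0) S=46.6561 payoff=54.8339 vs cont=54.3269 → 54.8339 [stop]  node(4,1) S=62.5021 payoff=38.9879 vs cont=38.4809 → 38.9879 [stop]  node(4,2) S=83.7300 payoff=17.7600 vs cont=17.2530 → 17.7600 [stop]  node(4,3) S=112.1676 payoff=0.0000 vs cont=2.3662 → 2.3662 [wait]  node(4,4) S=150.2636 payoff=0.0000 vs cont=0.0000 → 0.0000 [wait]  ⇒ S*(4)=83.7300
t_3: node(3,0) S=54.0010 payoff=47.4890 vs cont=46.9821 → 47.4890 [stop]  node(3,1) S=72.3416 payoff=29.1484 vs cont=28.6415 → 29.1484 [stop]  node(3,2) S=96.9113 payoff=4.5787 vs cont=10.3096 → 10.3096 [wait]  node(3,3) S=129.8257 payoff=0.0000 vs cont=1.2228 → 1.2228 [wait]  ⇒ S*(3)=72.3416
t_2: node(2,0) S=62.5021 payoff=38.9879 vs cont=38.4809 → 38.9879 [stop]  node(2,1) S=83.7300 payoff=17.7600 vs cont=19.9937 → 19.9937 [wait]  node(2,2) S=112.1676 payoff=0.0000 vs cont=5.9126 → 5.9126 [wait]  ⇒ S*(2)=62.5021
t_1: node(1,0) S=72.3416 payoff=29.1484 vs cont=29.7097 → 29.7097 [wait]  node(1,1) S=96.9113 payoff=4.5787 vs cont=13.1599 → 13.1599 [wait]  ⇒ S*(1)=-
t_0: node(0,0) S=83.7300 payoff=17.7600 vs cont=21.6468 → 21.6468 [wait]  ⇒ S*(0)=-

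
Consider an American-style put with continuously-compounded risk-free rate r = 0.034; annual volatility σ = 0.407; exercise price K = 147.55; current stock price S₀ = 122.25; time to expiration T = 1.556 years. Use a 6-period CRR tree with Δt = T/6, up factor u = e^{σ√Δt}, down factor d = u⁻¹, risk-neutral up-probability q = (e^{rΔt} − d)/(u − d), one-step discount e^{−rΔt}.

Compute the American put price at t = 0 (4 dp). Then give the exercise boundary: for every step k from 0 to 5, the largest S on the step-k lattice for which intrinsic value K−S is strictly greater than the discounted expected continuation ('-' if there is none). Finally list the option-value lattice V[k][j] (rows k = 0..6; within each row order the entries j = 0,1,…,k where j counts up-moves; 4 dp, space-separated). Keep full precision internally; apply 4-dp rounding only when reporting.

price = 38.4199
boundary = - - 80.7647 65.6460 80.7647 99.3654
tree:
38.4199
51.5932 24.2646
66.7853 35.4060 12.1373
81.9040 49.7868 19.8299 3.6770
94.1926 66.7853 31.5251 6.9936 0.0000
104.1808 81.9040 48.1846 13.3018 0.0000 0.0000
112.2993 94.1926 66.7853 25.3000 0.0000 0.0000 0.0000

Δt=0.25933  u=1.23031  d=0.81281  q=0.46958  discount=0.99122
step 6 (expiry): payoffs max(K−S,0) = 112.2993 94.1926 66.7853 25.3000 0.0000 0.0000 0.0000
step 5: (k=5,j=0): S=43.3692, (K−S)⁺=104.1808, hold=102.8856 ⇒ V=104.1808 exercise | (k=5,j=1): S=65.6460, (K−S)⁺=81.9040, hold=80.6087 ⇒ V=81.9040 exercise | (k=5,j=2): S=99.3654, (K−S)⁺=48.1846, hold=46.8893 ⇒ V=48.1846 exercise | (k=5,j=3): S=150.4050, (K−S)⁺=0.0000, hold=13.3018 ⇒ V=13.3018 continue | (k=5,j=4): S=227.6615, (K−S)⁺=0.0000, hold=0.0000 ⇒ V=0.0000 continue | (k=5,j=5): S=344.6011, (K−S)⁺=0.0000, hold=0.0000 ⇒ V=0.0000 continue  boundary S*=99.3654
step 4: (k=4,j=0): S=53.3574, (K−S)⁺=94.1926, hold=92.8973 ⇒ V=94.1926 exercise | (k=4,j=1): S=80.7647, (K−S)⁺=66.7853, hold=65.4900 ⇒ V=66.7853 exercise | (k=4,j=2): S=122.2500, (K−S)⁺=25.3000, hold=31.5251 ⇒ V=31.5251 continue | (k=4,j=3): S=185.0444, (K−S)⁺=0.0000, hold=6.9936 ⇒ V=6.9936 continue | (k=4,j=4): S=280.0935, (K−S)⁺=0.0000, hold=0.0000 ⇒ V=0.0000 continue  boundary S*=80.7647
step 3: (k=3,j=0): S=65.6460, (K−S)⁺=81.9040, hold=80.6087 ⇒ V=81.9040 exercise | (k=3,j=1): S=99.3654, (K−S)⁺=48.1846, hold=49.7868 ⇒ V=49.7868 continue | (k=3,j=2): S=150.4050, (K−S)⁺=0.0000, hold=19.8299 ⇒ V=19.8299 continue | (k=3,j=3): S=227.6615, (K−S)⁺=0.0000, hold=3.6770 ⇒ V=3.6770 continue  boundary S*=65.6460
step 2: (k=2,j=0): S=80.7647, (K−S)⁺=66.7853, hold=66.2358 ⇒ V=66.7853 exercise | (k=2,j=1): S=122.2500, (K−S)⁺=25.3000, hold=35.4060 ⇒ V=35.4060 continue | (k=2,j=2): S=185.0444, (K−S)⁺=0.0000, hold=12.1373 ⇒ V=12.1373 continue  boundary S*=80.7647
step 1: (k=1,j=0): S=99.3654, (K−S)⁺=48.1846, hold=51.5932 ⇒ V=51.5932 continue | (k=1,j=1): S=150.4050, (K−S)⁺=0.0000, hold=24.2646 ⇒ V=24.2646 continue  boundary S*=-
step 0: (k=0,j=0): S=122.2500, (K−S)⁺=25.3000, hold=38.4199 ⇒ V=38.4199 continue  boundary S*=-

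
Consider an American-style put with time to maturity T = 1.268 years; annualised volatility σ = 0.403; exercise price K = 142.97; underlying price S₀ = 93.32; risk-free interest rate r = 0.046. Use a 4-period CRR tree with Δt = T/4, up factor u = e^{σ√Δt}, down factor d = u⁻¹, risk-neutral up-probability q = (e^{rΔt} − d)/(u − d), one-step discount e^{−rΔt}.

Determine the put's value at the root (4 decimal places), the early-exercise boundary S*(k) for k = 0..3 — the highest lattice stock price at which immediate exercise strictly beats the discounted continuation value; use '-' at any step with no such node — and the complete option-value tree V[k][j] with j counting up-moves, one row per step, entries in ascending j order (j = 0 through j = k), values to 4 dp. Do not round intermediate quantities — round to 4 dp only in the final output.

params: Δt=0.31700 u=1.25470 d=0.79700 q=0.47561 e^(-rΔt)=0.98552
t_4 payoffs: 105.3162 83.6922 49.6500 0.0000 0.0000
t_3: node(3,0) S=47.2444 payoff=95.7256 vs cont=93.6559 → 95.7256 [stop]  node(3,1) S=74.3761 payoff=68.5939 vs cont=66.5243 → 68.5939 [stop]  node(3,2) S=117.0890 payoff=25.8810 vs cont=25.6591 → 25.8810 [stop]  node(3,3) S=184.3313 payoff=0.0000 vs cont=0.0000 → 0.0000 [wait]  ⇒ S*(3)=117.0890
t_2: node(2,0) S=59.2778 payoff=83.6922 vs cont=81.6226 → 83.6922 [stop]  node(2,1) S=93.3200 payoff=49.6500 vs cont=47.5803 → 49.6500 [stop]  node(2,2) S=146.9121 payoff=0.0000 vs cont=13.3753 → 13.3753 [wait]  ⇒ S*(2)=93.3200
t_1: node(1,0) S=74.3761 payoff=68.5939 vs cont=66.5243 → 68.5939 [stop]  node(1,1) S=117.0890 payoff=25.8810 vs cont=31.9284 → 31.9284 [wait]  ⇒ S*(1)=74.3761
t_0: node(0,0) S=93.3200 payoff=49.6500 vs cont=50.4149 → 50.4149 [wait]  ⇒ S*(0)=-

price = 50.4149
boundary = - 74.3761 93.3200 117.0890
tree:
50.4149
68.5939 31.9284
83.6922 49.6500 13.3753
95.7256 68.5939 25.8810 0.0000
105.3162 83.6922 49.6500 0.0000 0.0000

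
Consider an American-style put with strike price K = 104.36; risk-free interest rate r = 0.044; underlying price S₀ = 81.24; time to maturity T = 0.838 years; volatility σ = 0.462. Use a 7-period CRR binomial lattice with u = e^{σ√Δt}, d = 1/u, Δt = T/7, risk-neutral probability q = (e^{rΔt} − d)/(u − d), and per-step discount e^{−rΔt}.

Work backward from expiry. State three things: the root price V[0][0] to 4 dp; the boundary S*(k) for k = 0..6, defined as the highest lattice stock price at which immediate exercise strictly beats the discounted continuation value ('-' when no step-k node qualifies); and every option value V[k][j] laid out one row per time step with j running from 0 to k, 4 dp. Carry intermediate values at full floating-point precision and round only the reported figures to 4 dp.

Δt=0.11971, u=1.17334, d=0.85227, q=0.47657, disc=e^(-rΔt)=0.99475
k=7 terminal: V=max(K-S,0) → 77.8253 67.8293 54.0675 35.1215 9.0382 0.0000 0.0000 0.0000
k=6: j=0 S=31.1341 intr=73.2259 cont=72.6777 V=73.2259[EX]; j=1 S=42.8628 intr=61.4972 cont=60.9489 V=61.4972[EX]; j=2 S=59.0099 intr=45.3501 cont=44.8018 V=45.3501[EX]; j=3 S=81.2400 intr=23.1200 cont=22.5717 V=23.1200[EX]; j=4 S=111.8445 intr=0.0000 cont=4.7060 V=4.7060[hold]; j=5 S=153.9782 intr=0.0000 cont=0.0000 V=0.0000[hold]; j=6 S=211.9844 intr=0.0000 cont=0.0000 V=0.0000[hold]  S*(6)=81.2400
k=5: j=0 S=36.5307 intr=67.8293 cont=67.2810 V=67.8293[EX]; j=1 S=50.2925 intr=54.0675 cont=53.5193 V=54.0675[EX]; j=2 S=69.2385 intr=35.1215 cont=34.5732 V=35.1215[EX]; j=3 S=95.3218 intr=9.0382 cont=14.2690 V=14.2690[hold]; j=4 S=131.2312 intr=0.0000 cont=2.4503 V=2.4503[hold]; j=5 S=180.6682 intr=0.0000 cont=0.0000 V=0.0000[hold]  S*(5)=69.2385
k=4: j=0 S=42.8628 intr=61.4972 cont=60.9489 V=61.4972[EX]; j=1 S=59.0099 intr=45.3501 cont=44.8018 V=45.3501[EX]; j=2 S=81.2400 intr=23.1200 cont=25.0515 V=25.0515[hold]; j=3 S=111.8445 intr=0.0000 cont=8.5912 V=8.5912[hold]; j=4 S=153.9782 intr=0.0000 cont=1.2758 V=1.2758[hold]  S*(4)=59.0099
k=3: j=0 S=50.2925 intr=54.0675 cont=53.5193 V=54.0675[EX]; j=1 S=69.2385 intr=35.1215 cont=35.4889 V=35.4889[hold]; j=2 S=95.3218 intr=9.0382 cont=17.1166 V=17.1166[hold]; j=3 S=131.2312 intr=0.0000 cont=5.0781 V=5.0781[hold]  S*(3)=50.2925
k=2: j=0 S=59.0099 intr=45.3501 cont=44.9760 V=45.3501[EX]; j=1 S=81.2400 intr=23.1200 cont=26.5927 V=26.5927[hold]; j=2 S=111.8445 intr=0.0000 cont=11.3196 V=11.3196[hold]  S*(2)=59.0099
k=1: j=0 S=69.2385 intr=35.1215 cont=36.2196 V=36.2196[hold]; j=1 S=95.3218 intr=9.0382 cont=19.2125 V=19.2125[hold]  S*(1)=-
k=0: j=0 S=81.2400 intr=23.1200 cont=27.9668 V=27.9668[hold]  S*(0)=-

price = 27.9668
boundary = - - 59.0099 50.2925 59.0099 69.2385 81.2400
tree:
27.9668
36.2196 19.2125
45.3501 26.5927 11.3196
54.0675 35.4889 17.1166 5.0781
61.4972 45.3501 25.0515 8.5912 1.2758
67.8293 54.0675 35.1215 14.2690 2.4503 0.0000
73.2259 61.4972 45.3501 23.1200 4.7060 0.0000 0.0000
77.8253 67.8293 54.0675 35.1215 9.0382 0.0000 0.0000 0.0000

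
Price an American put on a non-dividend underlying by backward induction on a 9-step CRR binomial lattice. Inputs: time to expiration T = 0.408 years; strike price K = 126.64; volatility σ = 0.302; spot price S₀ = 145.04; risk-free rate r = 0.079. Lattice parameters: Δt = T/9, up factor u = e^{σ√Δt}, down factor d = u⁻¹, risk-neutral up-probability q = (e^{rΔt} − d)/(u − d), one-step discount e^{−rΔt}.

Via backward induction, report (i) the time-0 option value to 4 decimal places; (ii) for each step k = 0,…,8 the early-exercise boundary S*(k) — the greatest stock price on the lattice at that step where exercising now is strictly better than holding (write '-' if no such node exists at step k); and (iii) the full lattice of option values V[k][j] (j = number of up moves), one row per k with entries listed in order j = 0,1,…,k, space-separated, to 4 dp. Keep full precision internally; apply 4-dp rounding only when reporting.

params: Δt=0.04533 u=1.06641 d=0.93772 q=0.51181 e^(-rΔt)=0.99643
t_9 payoffs: 45.3272 34.1681 21.4776 7.0454 0.0000 0.0000 0.0000 0.0000 0.0000 0.0000
t_8: node(8,0) S=86.7130 payoff=39.9270 vs cont=39.4743 → 39.9270 [stop]  node(8,1) S=98.6132 payoff=28.0268 vs cont=27.5741 → 28.0268 [stop]  node(8,2) S=112.1466 payoff=14.4934 vs cont=14.0407 → 14.4934 [stop]  node(8,3) S=127.5372 payoff=0.0000 vs cont=3.4272 → 3.4272 [wait]  node(8,4) S=145.0400 payoff=0.0000 vs cont=0.0000 → 0.0000 [wait]  node(8,5) S=164.9448 payoff=0.0000 vs cont=0.0000 → 0.0000 [wait]  node(8,6) S=187.5813 payoff=0.0000 vs cont=0.0000 → 0.0000 [wait]  node(8,7) S=213.3244 payoff=0.0000 vs cont=0.0000 → 0.0000 [wait]  node(8,8) S=242.6003 payoff=0.0000 vs cont=0.0000 → 0.0000 [wait]  ⇒ S*(8)=112.1466
t_7: node(7,0) S=92.4719 payoff=34.1681 vs cont=33.7154 → 34.1681 [stop]  node(7,1) S=105.1624 payoff=21.4776 vs cont=21.0249 → 21.4776 [stop]  node(7,2) S=119.5946 payoff=7.0454 vs cont=8.7981 → 8.7981 [wait]  node(7,3) S=136.0073 payoff=0.0000 vs cont=1.6672 → 1.6672 [wait]  node(7,4) S=154.6725 payoff=0.0000 vs cont=0.0000 → 0.0000 [wait]  node(7,5) S=175.8993 payoff=0.0000 vs cont=0.0000 → 0.0000 [wait]  node(7,6) S=200.0392 payoff=0.0000 vs cont=0.0000 → 0.0000 [wait]  node(7,7) S=227.4919 payoff=0.0000 vs cont=0.0000 → 0.0000 [wait]  ⇒ S*(7)=105.1624
t_6: node(6,0) S=98.6132 payoff=28.0268 vs cont=27.5741 → 28.0268 [stop]  node(6,1) S=112.1466 payoff=14.4934 vs cont=14.9345 → 14.9345 [wait]  node(6,2) S=127.5372 payoff=0.0000 vs cont=5.1300 → 5.1300 [wait]  node(6,3) S=145.0400 payoff=0.0000 vs cont=0.8110 → 0.8110 [wait]  node(6,4) S=164.9448 payoff=0.0000 vs cont=0.0000 → 0.0000 [wait]  node(6,5) S=187.5813 payoff=0.0000 vs cont=0.0000 → 0.0000 [wait]  node(6,6) S=213.3244 payoff=0.0000 vs cont=0.0000 → 0.0000 [wait]  ⇒ S*(6)=98.6132
t_5: node(5,0) S=105.1624 payoff=21.4776 vs cont=21.2498 → 21.4776 [stop]  node(5,1) S=119.5946 payoff=7.0454 vs cont=9.8810 → 9.8810 [wait]  node(5,2) S=136.0073 payoff=0.0000 vs cont=2.9090 → 2.9090 [wait]  node(5,3) S=154.6725 payoff=0.0000 vs cont=0.3945 → 0.3945 [wait]  node(5,4) S=175.8993 payoff=0.0000 vs cont=0.0000 → 0.0000 [wait]  node(5,5) S=200.0392 payoff=0.0000 vs cont=0.0000 → 0.0000 [wait]  ⇒ S*(5)=105.1624
t_4: node(4,0) S=112.1466 payoff=14.4934 vs cont=15.4868 → 15.4868 [wait]  node(4,1) S=127.5372 payoff=0.0000 vs cont=6.2901 → 6.2901 [wait]  node(4,2) S=145.0400 payoff=0.0000 vs cont=1.6163 → 1.6163 [wait]  node(4,3) S=164.9448 payoff=0.0000 vs cont=0.1919 → 0.1919 [wait]  node(4,4) S=187.5813 payoff=0.0000 vs cont=0.0000 → 0.0000 [wait]  ⇒ S*(4)=-
t_3: node(3,0) S=119.5946 payoff=7.0454 vs cont=10.7413 → 10.7413 [wait]  node(3,1) S=136.0073 payoff=0.0000 vs cont=3.8841 → 3.8841 [wait]  node(3,2) S=154.6725 payoff=0.0000 vs cont=0.8841 → 0.8841 [wait]  node(3,3) S=175.8993 payoff=0.0000 vs cont=0.0933 → 0.0933 [wait]  ⇒ S*(3)=-
t_2: node(2,0) S=127.5372 payoff=0.0000 vs cont=7.2059 → 7.2059 [wait]  node(2,1) S=145.0400 payoff=0.0000 vs cont=2.3403 → 2.3403 [wait]  node(2,2) S=164.9448 payoff=0.0000 vs cont=0.4777 → 0.4777 [wait]  ⇒ S*(2)=-
t_1: node(1,0) S=136.0073 payoff=0.0000 vs cont=4.6987 → 4.6987 [wait]  node(1,1) S=154.6725 payoff=0.0000 vs cont=1.3820 → 1.3820 [wait]  ⇒ S*(1)=-
t_0: node(0,0) S=145.0400 payoff=0.0000 vs cont=2.9905 → 2.9905 [wait]  ⇒ S*(0)=-

price = 2.9905
boundary = - - - - - 105.1624 98.6132 105.1624 112.1466
tree:
2.9905
4.6987 1.3820
7.2059 2.3403 0.4777
10.7413 3.8841 0.8841 0.0933
15.4868 6.2901 1.6163 0.1919 0.0000
21.4776 9.8810 2.9090 0.3945 0.0000 0.0000
28.0268 14.9345 5.1300 0.8110 0.0000 0.0000 0.0000
34.1681 21.4776 8.7981 1.6672 0.0000 0.0000 0.0000 0.0000
39.9270 28.0268 14.4934 3.4272 0.0000 0.0000 0.0000 0.0000 0.0000
45.3272 34.1681 21.4776 7.0454 0.0000 0.0000 0.0000 0.0000 0.0000 0.0000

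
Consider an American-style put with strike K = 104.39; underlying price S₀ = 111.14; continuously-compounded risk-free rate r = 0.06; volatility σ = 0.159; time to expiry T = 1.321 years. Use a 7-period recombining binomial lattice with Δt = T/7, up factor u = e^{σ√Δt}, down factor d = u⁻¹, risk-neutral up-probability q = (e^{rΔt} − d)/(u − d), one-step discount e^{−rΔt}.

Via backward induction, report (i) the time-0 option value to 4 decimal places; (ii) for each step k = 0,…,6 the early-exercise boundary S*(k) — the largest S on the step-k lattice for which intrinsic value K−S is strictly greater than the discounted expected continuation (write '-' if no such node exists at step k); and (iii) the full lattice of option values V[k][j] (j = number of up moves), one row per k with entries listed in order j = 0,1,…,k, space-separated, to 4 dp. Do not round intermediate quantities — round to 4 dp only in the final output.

price = 2.7270
boundary = - - - 90.3396 84.3103 90.3396 96.8000
tree:
2.7270
4.8715 1.1315
8.4341 2.2280 0.3105
14.0504 4.2818 0.6924 0.0228
20.0797 7.9548 1.5413 0.0531 0.0000
25.7066 14.0504 3.4240 0.1234 0.0000 0.0000
30.9579 20.0797 7.5900 0.2870 0.0000 0.0000 0.0000
35.8588 25.7066 14.0504 0.6675 0.0000 0.0000 0.0000 0.0000

Δt=0.18871, u=1.07151, d=0.93326, q=0.56510, disc=e^(-rΔt)=0.98874
k=7 terminal: V=max(K-S,0) → 35.8588 25.7066 14.0504 0.6675 0.0000 0.0000 0.0000 0.0000
k=6: j=0 S=73.4321 intr=30.9579 cont=29.7826 V=30.9579[EX]; j=1 S=84.3103 intr=20.0797 cont=18.9044 V=20.0797[EX]; j=2 S=96.8000 intr=7.5900 cont=6.4146 V=7.5900[EX]; j=3 S=111.1400 intr=0.0000 cont=0.2870 V=0.2870[hold]; j=4 S=127.6043 intr=0.0000 cont=0.0000 V=0.0000[hold]; j=5 S=146.5076 intr=0.0000 cont=0.0000 V=0.0000[hold]; j=6 S=168.2112 intr=0.0000 cont=0.0000 V=0.0000[hold]  S*(6)=96.8000
k=5: j=0 S=78.6834 intr=25.7066 cont=24.5312 V=25.7066[EX]; j=1 S=90.3396 intr=14.0504 cont=12.8751 V=14.0504[EX]; j=2 S=103.7225 intr=0.6675 cont=3.4240 V=3.4240[hold]; j=3 S=119.0879 intr=0.0000 cont=0.1234 V=0.1234[hold]; j=4 S=136.7296 intr=0.0000 cont=0.0000 V=0.0000[hold]; j=5 S=156.9847 intr=0.0000 cont=0.0000 V=0.0000[hold]  S*(5)=90.3396
k=4: j=0 S=84.3103 intr=20.0797 cont=18.9044 V=20.0797[EX]; j=1 S=96.8000 intr=7.5900 cont=7.9548 V=7.9548[hold]; j=2 S=111.1400 intr=0.0000 cont=1.5413 V=1.5413[hold]; j=3 S=127.6043 intr=0.0000 cont=0.0531 V=0.0531[hold]; j=4 S=146.5076 intr=0.0000 cont=0.0000 V=0.0000[hold]  S*(4)=84.3103
k=3: j=0 S=90.3396 intr=14.0504 cont=13.0789 V=14.0504[EX]; j=1 S=103.7225 intr=0.6675 cont=4.2818 V=4.2818[hold]; j=2 S=119.0879 intr=0.0000 cont=0.6924 V=0.6924[hold]; j=3 S=136.7296 intr=0.0000 cont=0.0228 V=0.0228[hold]  S*(3)=90.3396
k=2: j=0 S=96.8000 intr=7.5900 cont=8.4341 V=8.4341[hold]; j=1 S=111.1400 intr=0.0000 cont=2.2280 V=2.2280[hold]; j=2 S=127.6043 intr=0.0000 cont=0.3105 V=0.3105[hold]  S*(2)=-
k=1: j=0 S=103.7225 intr=0.6675 cont=4.8715 V=4.8715[hold]; j=1 S=119.0879 intr=0.0000 cont=1.1315 V=1.1315[hold]  S*(1)=-
k=0: j=0 S=111.1400 intr=0.0000 cont=2.7270 V=2.7270[hold]  S*(0)=-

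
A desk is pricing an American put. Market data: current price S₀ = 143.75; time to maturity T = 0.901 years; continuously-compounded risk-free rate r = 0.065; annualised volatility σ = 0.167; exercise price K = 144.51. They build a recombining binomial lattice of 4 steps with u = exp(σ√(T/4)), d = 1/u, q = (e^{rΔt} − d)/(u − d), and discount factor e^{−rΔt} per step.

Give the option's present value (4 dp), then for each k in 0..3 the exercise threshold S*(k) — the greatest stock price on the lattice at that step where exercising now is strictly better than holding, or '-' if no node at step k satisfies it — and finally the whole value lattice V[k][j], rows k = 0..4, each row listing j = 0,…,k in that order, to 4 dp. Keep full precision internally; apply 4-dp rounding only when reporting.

price = 6.3334
boundary = - - 122.6773 132.7963
tree:
6.3334
12.0691 2.2247
21.8327 5.1080 0.1345
31.1806 11.7137 0.3197 0.0000
39.8162 21.8327 0.7600 0.0000 0.0000

Δt=0.22525, u=1.08248, d=0.92380, q=0.57314, disc=e^(-rΔt)=0.98547
k=4 terminal: V=max(K-S,0) → 39.8162 21.8327 0.7600 0.0000 0.0000
k=3: j=0 S=113.3294 intr=31.1806 cont=29.0802 V=31.1806[EX]; j=1 S=132.7963 intr=11.7137 cont=9.6133 V=11.7137[EX]; j=2 S=155.6072 intr=0.0000 cont=0.3197 V=0.3197[hold]; j=3 S=182.3363 intr=0.0000 cont=0.0000 V=0.0000[hold]  S*(3)=132.7963
k=2: j=0 S=122.6773 intr=21.8327 cont=19.7323 V=21.8327[EX]; j=1 S=143.7500 intr=0.7600 cont=5.1080 V=5.1080[hold]; j=2 S=168.4424 intr=0.0000 cont=0.1345 V=0.1345[hold]  S*(2)=122.6773
k=1: j=0 S=132.7963 intr=11.7137 cont=12.0691 V=12.0691[hold]; j=1 S=155.6072 intr=0.0000 cont=2.2247 V=2.2247[hold]  S*(1)=-
k=0: j=0 S=143.7500 intr=0.7600 cont=6.3334 V=6.3334[hold]  S*(0)=-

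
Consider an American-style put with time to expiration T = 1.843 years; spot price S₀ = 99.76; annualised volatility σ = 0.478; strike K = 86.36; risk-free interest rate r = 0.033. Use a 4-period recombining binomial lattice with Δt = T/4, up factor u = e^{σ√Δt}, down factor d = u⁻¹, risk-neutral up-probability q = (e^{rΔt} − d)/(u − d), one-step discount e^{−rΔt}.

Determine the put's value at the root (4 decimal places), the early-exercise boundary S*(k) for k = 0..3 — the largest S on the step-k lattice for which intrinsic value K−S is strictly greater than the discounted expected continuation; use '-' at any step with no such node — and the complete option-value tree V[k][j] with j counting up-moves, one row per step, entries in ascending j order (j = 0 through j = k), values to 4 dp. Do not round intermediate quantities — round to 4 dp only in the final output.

price = 15.4458
boundary = - - - 37.6898
tree:
15.4458
23.6493 5.6570
34.9015 10.3078 0.0000
48.6702 18.7824 0.0000 0.0000
59.1134 34.2244 0.0000 0.0000 0.0000

Δt=0.46075  u=1.38328  d=0.72292  q=0.44279  discount=0.98491
step 4 (expiry): payoffs max(K−S,0) = 59.1134 34.2244 0.0000 0.0000 0.0000
step 3: (k=3,j=0): S=37.6898, (K−S)⁺=48.6702, hold=47.3671 ⇒ V=48.6702 exercise | (k=3,j=1): S=72.1183, (K−S)⁺=14.2417, hold=18.7824 ⇒ V=18.7824 continue | (k=3,j=2): S=137.9963, (K−S)⁺=0.0000, hold=0.0000 ⇒ V=0.0000 continue | (k=3,j=3): S=264.0520, (K−S)⁺=0.0000, hold=0.0000 ⇒ V=0.0000 continue  boundary S*=37.6898
step 2: (k=2,j=0): S=52.1356, (K−S)⁺=34.2244, hold=34.9015 ⇒ V=34.9015 continue | (k=2,j=1): S=99.7600, (K−S)⁺=0.0000, hold=10.3078 ⇒ V=10.3078 continue | (k=2,j=2): S=190.8879, (K−S)⁺=0.0000, hold=0.0000 ⇒ V=0.0000 continue  boundary S*=-
step 1: (k=1,j=0): S=72.1183, (K−S)⁺=14.2417, hold=23.6493 ⇒ V=23.6493 continue | (k=1,j=1): S=137.9963, (K−S)⁺=0.0000, hold=5.6570 ⇒ V=5.6570 continue  boundary S*=-
step 0: (k=0,j=0): S=99.7600, (K−S)⁺=0.0000, hold=15.4458 ⇒ V=15.4458 continue  boundary S*=-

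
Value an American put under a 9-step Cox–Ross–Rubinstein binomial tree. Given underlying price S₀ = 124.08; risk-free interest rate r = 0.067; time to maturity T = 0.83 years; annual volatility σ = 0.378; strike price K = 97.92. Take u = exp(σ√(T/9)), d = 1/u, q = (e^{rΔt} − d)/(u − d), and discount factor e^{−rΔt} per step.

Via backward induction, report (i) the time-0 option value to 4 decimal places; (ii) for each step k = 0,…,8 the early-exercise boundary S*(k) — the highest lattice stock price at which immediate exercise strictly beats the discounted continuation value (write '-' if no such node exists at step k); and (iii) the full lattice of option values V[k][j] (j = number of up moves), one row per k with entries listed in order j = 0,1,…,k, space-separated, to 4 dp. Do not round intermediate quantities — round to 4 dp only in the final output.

price = 4.4282
boundary = - - - - - 69.8933 62.3135 69.8933 78.3950
tree:
4.4282
6.7818 2.1133
10.1377 3.4869 0.7563
14.7317 5.6380 1.3643 0.1535
20.7119 8.8932 2.4303 0.3079 0.0000
28.0267 13.6038 4.2606 0.6175 0.0000 0.0000
35.6065 20.0179 7.3145 1.2385 0.0000 0.0000 0.0000
42.3643 28.0267 12.2024 2.4837 0.0000 0.0000 0.0000 0.0000
48.3892 35.6065 19.5250 4.9809 0.0000 0.0000 0.0000 0.0000 0.0000
53.7607 42.3643 28.0267 9.9890 0.0000 0.0000 0.0000 0.0000 0.0000 0.0000

Δt=0.09222  u=1.12164  d=0.89155  q=0.49827  discount=0.99384
step 9 (expiry): payoffs max(K−S,0) = 53.7607 42.3643 28.0267 9.9890 0.0000 0.0000 0.0000 0.0000 0.0000 0.0000
step 8: (k=8,j=0): S=49.5308, (K−S)⁺=48.3892, hold=47.7860 ⇒ V=48.3892 exercise | (k=8,j=1): S=62.3135, (K−S)⁺=35.6065, hold=35.0034 ⇒ V=35.6065 exercise | (k=8,j=2): S=78.3950, (K−S)⁺=19.5250, hold=18.9218 ⇒ V=19.5250 exercise | (k=8,j=3): S=98.6269, (K−S)⁺=0.0000, hold=4.9809 ⇒ V=4.9809 continue | (k=8,j=4): S=124.0800, (K−S)⁺=0.0000, hold=0.0000 ⇒ V=0.0000 continue | (k=8,j=5): S=156.1020, (K−S)⁺=0.0000, hold=0.0000 ⇒ V=0.0000 continue | (k=8,j=6): S=196.3880, (K−S)⁺=0.0000, hold=0.0000 ⇒ V=0.0000 continue | (k=8,j=7): S=247.0709, (K−S)⁺=0.0000, hold=0.0000 ⇒ V=0.0000 continue | (k=8,j=8): S=310.8338, (K−S)⁺=0.0000, hold=0.0000 ⇒ V=0.0000 continue  boundary S*=78.3950
step 7: (k=7,j=0): S=55.5557, (K−S)⁺=42.3643, hold=41.7611 ⇒ V=42.3643 exercise | (k=7,j=1): S=69.8933, (K−S)⁺=28.0267, hold=27.4236 ⇒ V=28.0267 exercise | (k=7,j=2): S=87.9310, (K−S)⁺=9.9890, hold=12.2024 ⇒ V=12.2024 continue | (k=7,j=3): S=110.6238, (K−S)⁺=0.0000, hold=2.4837 ⇒ V=2.4837 continue | (k=7,j=4): S=139.1730, (K−S)⁺=0.0000, hold=0.0000 ⇒ V=0.0000 continue | (k=7,j=5): S=175.0901, (K−S)⁺=0.0000, hold=0.0000 ⇒ V=0.0000 continue | (k=7,j=6): S=220.2766, (K−S)⁺=0.0000, hold=0.0000 ⇒ V=0.0000 continue | (k=7,j=7): S=277.1245, (K−S)⁺=0.0000, hold=0.0000 ⇒ V=0.0000 continue  boundary S*=69.8933
step 6: (k=6,j=0): S=62.3135, (K−S)⁺=35.6065, hold=35.0034 ⇒ V=35.6065 exercise | (k=6,j=1): S=78.3950, (K−S)⁺=19.5250, hold=20.0179 ⇒ V=20.0179 continue | (k=6,j=2): S=98.6269, (K−S)⁺=0.0000, hold=7.3145 ⇒ V=7.3145 continue | (k=6,j=3): S=124.0800, (K−S)⁺=0.0000, hold=1.2385 ⇒ V=1.2385 continue | (k=6,j=4): S=156.1020, (K−S)⁺=0.0000, hold=0.0000 ⇒ V=0.0000 continue | (k=6,j=5): S=196.3880, (K−S)⁺=0.0000, hold=0.0000 ⇒ V=0.0000 continue | (k=6,j=6): S=247.0709, (K−S)⁺=0.0000, hold=0.0000 ⇒ V=0.0000 continue  boundary S*=62.3135
step 5: (k=5,j=0): S=69.8933, (K−S)⁺=28.0267, hold=27.6677 ⇒ V=28.0267 exercise | (k=5,j=1): S=87.9310, (K−S)⁺=9.9890, hold=13.6038 ⇒ V=13.6038 continue | (k=5,j=2): S=110.6238, (K−S)⁺=0.0000, hold=4.2606 ⇒ V=4.2606 continue | (k=5,j=3): S=139.1730, (K−S)⁺=0.0000, hold=0.6175 ⇒ V=0.6175 continue | (k=5,j=4): S=175.0901, (K−S)⁺=0.0000, hold=0.0000 ⇒ V=0.0000 continue | (k=5,j=5): S=220.2766, (K−S)⁺=0.0000, hold=0.0000 ⇒ V=0.0000 continue  boundary S*=69.8933
step 4: (k=4,j=0): S=78.3950, (K−S)⁺=19.5250, hold=20.7119 ⇒ V=20.7119 continue | (k=4,j=1): S=98.6269, (K−S)⁺=0.0000, hold=8.8932 ⇒ V=8.8932 continue | (k=4,j=2): S=124.0800, (K−S)⁺=0.0000, hold=2.4303 ⇒ V=2.4303 continue | (k=4,j=3): S=156.1020, (K−S)⁺=0.0000, hold=0.3079 ⇒ V=0.3079 continue | (k=4,j=4): S=196.3880, (K−S)⁺=0.0000, hold=0.0000 ⇒ V=0.0000 continue  boundary S*=-
step 3: (k=3,j=0): S=87.9310, (K−S)⁺=9.9890, hold=14.7317 ⇒ V=14.7317 continue | (k=3,j=1): S=110.6238, (K−S)⁺=0.0000, hold=5.6380 ⇒ V=5.6380 continue | (k=3,j=2): S=139.1730, (K−S)⁺=0.0000, hold=1.3643 ⇒ V=1.3643 continue | (k=3,j=3): S=175.0901, (K−S)⁺=0.0000, hold=0.1535 ⇒ V=0.1535 continue  boundary S*=-
step 2: (k=2,j=0): S=98.6269, (K−S)⁺=0.0000, hold=10.1377 ⇒ V=10.1377 continue | (k=2,j=1): S=124.0800, (K−S)⁺=0.0000, hold=3.4869 ⇒ V=3.4869 continue | (k=2,j=2): S=156.1020, (K−S)⁺=0.0000, hold=0.7563 ⇒ V=0.7563 continue  boundary S*=-
step 1: (k=1,j=0): S=110.6238, (K−S)⁺=0.0000, hold=6.7818 ⇒ V=6.7818 continue | (k=1,j=1): S=139.1730, (K−S)⁺=0.0000, hold=2.1133 ⇒ V=2.1133 continue  boundary S*=-
step 0: (k=0,j=0): S=124.0800, (K−S)⁺=0.0000, hold=4.4282 ⇒ V=4.4282 continue  boundary S*=-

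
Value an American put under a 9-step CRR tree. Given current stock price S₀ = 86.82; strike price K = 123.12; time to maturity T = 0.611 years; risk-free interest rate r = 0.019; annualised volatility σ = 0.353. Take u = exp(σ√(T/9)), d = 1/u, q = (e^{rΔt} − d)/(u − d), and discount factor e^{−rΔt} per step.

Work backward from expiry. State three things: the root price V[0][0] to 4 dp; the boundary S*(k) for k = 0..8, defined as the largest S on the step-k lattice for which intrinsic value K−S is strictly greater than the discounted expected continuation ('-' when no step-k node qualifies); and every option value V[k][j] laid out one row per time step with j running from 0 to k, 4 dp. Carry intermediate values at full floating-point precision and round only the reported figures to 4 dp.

price = 37.0375
boundary = - - 72.2321 79.1909 72.2321 79.1909 86.8200 95.1841 104.3540
tree:
37.0375
43.9582 29.7588
50.8879 36.6885 22.4512
57.2351 43.9291 29.0678 15.4577
63.0246 50.8879 36.3808 21.3498 9.2181
68.3053 57.2351 43.9291 28.4314 13.8578 4.2968
73.1221 63.0246 50.8879 36.3000 20.1193 7.2199 1.1922
77.5155 68.3053 57.2351 43.9291 27.9359 11.8406 2.3136 0.0000
81.5229 73.1221 63.0246 50.8879 36.3000 18.7660 4.4897 0.0000 0.0000
85.1782 77.5155 68.3053 57.2351 43.9291 27.9359 8.7127 0.0000 0.0000 0.0000

Δt=0.06789  u=1.09634  d=0.91213  q=0.48403  discount=0.99871
step 9 (expiry): payoffs max(K−S,0) = 85.1782 77.5155 68.3053 57.2351 43.9291 27.9359 8.7127 0.0000 0.0000 0.0000
step 8: (k=8,j=0): S=41.5971, (K−S)⁺=81.5229, hold=81.3642 ⇒ V=81.5229 exercise | (k=8,j=1): S=49.9979, (K−S)⁺=73.1221, hold=72.9634 ⇒ V=73.1221 exercise | (k=8,j=2): S=60.0954, (K−S)⁺=63.0246, hold=62.8659 ⇒ V=63.0246 exercise | (k=8,j=3): S=72.2321, (K−S)⁺=50.8879, hold=50.7291 ⇒ V=50.8879 exercise | (k=8,j=4): S=86.8200, (K−S)⁺=36.3000, hold=36.1413 ⇒ V=36.3000 exercise | (k=8,j=5): S=104.3540, (K−S)⁺=18.7660, hold=18.6073 ⇒ V=18.7660 exercise | (k=8,j=6): S=125.4291, (K−S)⁺=0.0000, hold=4.4897 ⇒ V=4.4897 continue | (k=8,j=7): S=150.7605, (K−S)⁺=0.0000, hold=0.0000 ⇒ V=0.0000 continue | (k=8,j=8): S=181.2078, (K−S)⁺=0.0000, hold=0.0000 ⇒ V=0.0000 continue  boundary S*=104.3540
step 7: (k=7,j=0): S=45.6045, (K−S)⁺=77.5155, hold=77.3568 ⇒ V=77.5155 exercise | (k=7,j=1): S=54.8147, (K−S)⁺=68.3053, hold=68.1466 ⇒ V=68.3053 exercise | (k=7,j=2): S=65.8849, (K−S)⁺=57.2351, hold=57.0764 ⇒ V=57.2351 exercise | (k=7,j=3): S=79.1909, (K−S)⁺=43.9291, hold=43.7704 ⇒ V=43.9291 exercise | (k=7,j=4): S=95.1841, (K−S)⁺=27.9359, hold=27.7772 ⇒ V=27.9359 exercise | (k=7,j=5): S=114.4073, (K−S)⁺=8.7127, hold=11.8406 ⇒ V=11.8406 continue | (k=7,j=6): S=137.5127, (K−S)⁺=0.0000, hold=2.3136 ⇒ V=2.3136 continue | (k=7,j=7): S=165.2845, (K−S)⁺=0.0000, hold=0.0000 ⇒ V=0.0000 continue  boundary S*=95.1841
step 6: (k=6,j=0): S=49.9979, (K−S)⁺=73.1221, hold=72.9634 ⇒ V=73.1221 exercise | (k=6,j=1): S=60.0954, (K−S)⁺=63.0246, hold=62.8659 ⇒ V=63.0246 exercise | (k=6,j=2): S=72.2321, (K−S)⁺=50.8879, hold=50.7291 ⇒ V=50.8879 exercise | (k=6,j=3): S=86.8200, (K−S)⁺=36.3000, hold=36.1413 ⇒ V=36.3000 exercise | (k=6,j=4): S=104.3540, (K−S)⁺=18.7660, hold=20.1193 ⇒ V=20.1193 continue | (k=6,j=5): S=125.4291, (K−S)⁺=0.0000, hold=7.2199 ⇒ V=7.2199 continue | (k=6,j=6): S=150.7605, (K−S)⁺=0.0000, hold=1.1922 ⇒ V=1.1922 continue  boundary S*=86.8200
step 5: (k=5,j=0): S=54.8147, (K−S)⁺=68.3053, hold=68.1466 ⇒ V=68.3053 exercise | (k=5,j=1): S=65.8849, (K−S)⁺=57.2351, hold=57.0764 ⇒ V=57.2351 exercise | (k=5,j=2): S=79.1909, (K−S)⁺=43.9291, hold=43.7704 ⇒ V=43.9291 exercise | (k=5,j=3): S=95.1841, (K−S)⁺=27.9359, hold=28.4314 ⇒ V=28.4314 continue | (k=5,j=4): S=114.4073, (K−S)⁺=8.7127, hold=13.8578 ⇒ V=13.8578 continue | (k=5,j=5): S=137.5127, (K−S)⁺=0.0000, hold=4.2968 ⇒ V=4.2968 continue  boundary S*=79.1909
step 4: (k=4,j=0): S=60.0954, (K−S)⁺=63.0246, hold=62.8659 ⇒ V=63.0246 exercise | (k=4,j=1): S=72.2321, (K−S)⁺=50.8879, hold=50.7291 ⇒ V=50.8879 exercise | (k=4,j=2): S=86.8200, (K−S)⁺=36.3000, hold=36.3808 ⇒ V=36.3808 continue | (k=4,j=3): S=104.3540, (K−S)⁺=18.7660, hold=21.3498 ⇒ V=21.3498 continue | (k=4,j=4): S=125.4291, (K−S)⁺=0.0000, hold=9.2181 ⇒ V=9.2181 continue  boundary S*=72.2321
step 3: (k=3,j=0): S=65.8849, (K−S)⁺=57.2351, hold=57.0764 ⇒ V=57.2351 exercise | (k=3,j=1): S=79.1909, (K−S)⁺=43.9291, hold=43.8095 ⇒ V=43.9291 exercise | (k=3,j=2): S=95.1841, (K−S)⁺=27.9359, hold=29.0678 ⇒ V=29.0678 continue | (k=3,j=3): S=114.4073, (K−S)⁺=8.7127, hold=15.4577 ⇒ V=15.4577 continue  boundary S*=79.1909
step 2: (k=2,j=0): S=72.2321, (K−S)⁺=50.8879, hold=50.7291 ⇒ V=50.8879 exercise | (k=2,j=1): S=86.8200, (K−S)⁺=36.3000, hold=36.6885 ⇒ V=36.6885 continue | (k=2,j=2): S=104.3540, (K−S)⁺=18.7660, hold=22.4512 ⇒ V=22.4512 continue  boundary S*=72.2321
step 1: (k=1,j=0): S=79.1909, (K−S)⁺=43.9291, hold=43.9582 ⇒ V=43.9582 continue | (k=1,j=1): S=95.1841, (K−S)⁺=27.9359, hold=29.7588 ⇒ V=29.7588 continue  boundary S*=-
step 0: (k=0,j=0): S=86.8200, (K−S)⁺=36.3000, hold=37.0375 ⇒ V=37.0375 continue  boundary S*=-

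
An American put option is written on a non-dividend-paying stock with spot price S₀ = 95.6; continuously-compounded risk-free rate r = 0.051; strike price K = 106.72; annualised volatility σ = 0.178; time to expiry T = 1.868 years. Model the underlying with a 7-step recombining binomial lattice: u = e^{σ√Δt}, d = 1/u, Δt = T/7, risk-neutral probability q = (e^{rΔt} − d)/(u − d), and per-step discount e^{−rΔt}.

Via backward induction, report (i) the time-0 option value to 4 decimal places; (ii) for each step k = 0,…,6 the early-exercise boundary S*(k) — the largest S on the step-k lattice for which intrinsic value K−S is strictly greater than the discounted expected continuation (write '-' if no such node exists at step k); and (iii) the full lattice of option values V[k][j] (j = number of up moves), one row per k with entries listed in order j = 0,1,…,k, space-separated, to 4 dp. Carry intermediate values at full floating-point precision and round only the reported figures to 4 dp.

Δt=0.26686, u=1.09631, d=0.91215, q=0.55143, disc=e^(-rΔt)=0.98648
k=7 terminal: V=max(K-S,0) → 56.4951 46.3547 34.1670 19.5185 1.9126 0.0000 0.0000 0.0000
k=6: j=0 S=55.0622 intr=51.6578 cont=50.2152 V=51.6578[EX]; j=1 S=66.1792 intr=40.5408 cont=39.0982 V=40.5408[EX]; j=2 S=79.5408 intr=27.1792 cont=25.7367 V=27.1792[EX]; j=3 S=95.6000 intr=11.1200 cont=9.6774 V=11.1200[EX]; j=4 S=114.9016 intr=0.0000 cont=0.8463 V=0.8463[hold]; j=5 S=138.1002 intr=0.0000 cont=0.0000 V=0.0000[hold]; j=6 S=165.9825 intr=0.0000 cont=0.0000 V=0.0000[hold]  S*(6)=95.6000
k=5: j=0 S=60.3653 intr=46.3547 cont=44.9121 V=46.3547[EX]; j=1 S=72.5530 intr=34.1670 cont=32.7244 V=34.1670[EX]; j=2 S=87.2015 intr=19.5185 cont=18.0759 V=19.5185[EX]; j=3 S=104.8074 intr=1.9126 cont=5.3810 V=5.3810[hold]; j=4 S=125.9680 intr=0.0000 cont=0.3745 V=0.3745[hold]; j=5 S=151.4008 intr=0.0000 cont=0.0000 V=0.0000[hold]  S*(5)=87.2015
k=4: j=0 S=66.1792 intr=40.5408 cont=39.0982 V=40.5408[EX]; j=1 S=79.5408 intr=27.1792 cont=25.7367 V=27.1792[EX]; j=2 S=95.6000 intr=11.1200 cont=11.5642 V=11.5642[hold]; j=3 S=114.9016 intr=0.0000 cont=2.5848 V=2.5848[hold]; j=4 S=138.1002 intr=0.0000 cont=0.1657 V=0.1657[hold]  S*(4)=79.5408
k=3: j=0 S=72.5530 intr=34.1670 cont=32.7244 V=34.1670[EX]; j=1 S=87.2015 intr=19.5185 cont=18.3176 V=19.5185[EX]; j=2 S=104.8074 intr=1.9126 cont=6.5233 V=6.5233[hold]; j=3 S=125.9680 intr=0.0000 cont=1.2339 V=1.2339[hold]  S*(3)=87.2015
k=2: j=0 S=79.5408 intr=27.1792 cont=25.7367 V=27.1792[EX]; j=1 S=95.6000 intr=11.1200 cont=12.1855 V=12.1855[hold]; j=2 S=114.9016 intr=0.0000 cont=3.5578 V=3.5578[hold]  S*(2)=79.5408
k=1: j=0 S=87.2015 intr=19.5185 cont=18.6556 V=19.5185[EX]; j=1 S=104.8074 intr=1.9126 cont=7.3275 V=7.3275[hold]  S*(1)=87.2015
k=0: j=0 S=95.6000 intr=11.1200 cont=12.6230 V=12.6230[hold]  S*(0)=-

price = 12.6230
boundary = - 87.2015 79.5408 87.2015 79.5408 87.2015 95.6000
tree:
12.6230
19.5185 7.3275
27.1792 12.1855 3.5578
34.1670 19.5185 6.5233 1.2339
40.5408 27.1792 11.5642 2.5848 0.1657
46.3547 34.1670 19.5185 5.3810 0.3745 0.0000
51.6578 40.5408 27.1792 11.1200 0.8463 0.0000 0.0000
56.4951 46.3547 34.1670 19.5185 1.9126 0.0000 0.0000 0.0000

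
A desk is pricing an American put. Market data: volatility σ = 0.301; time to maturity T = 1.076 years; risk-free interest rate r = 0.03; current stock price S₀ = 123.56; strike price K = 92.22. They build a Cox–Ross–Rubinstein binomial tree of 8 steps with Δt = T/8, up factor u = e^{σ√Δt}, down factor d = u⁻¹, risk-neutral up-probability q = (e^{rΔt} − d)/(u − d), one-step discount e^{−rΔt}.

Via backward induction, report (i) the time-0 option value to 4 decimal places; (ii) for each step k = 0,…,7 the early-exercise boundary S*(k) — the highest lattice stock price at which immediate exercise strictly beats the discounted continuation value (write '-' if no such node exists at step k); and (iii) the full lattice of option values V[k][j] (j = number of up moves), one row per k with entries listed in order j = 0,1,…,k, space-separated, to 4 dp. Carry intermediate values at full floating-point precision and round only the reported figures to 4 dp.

Δt=0.13450, u=1.11671, d=0.89549, q=0.49071, disc=e^(-rΔt)=0.99597
k=8 terminal: V=max(K-S,0) → 41.1289 28.5069 12.7667 0.0000 0.0000 0.0000 0.0000 0.0000 0.0000
k=7: j=0 S=57.0541 intr=35.1659 cont=34.7945 V=35.1659[EX]; j=1 S=71.1492 intr=21.0708 cont=20.6994 V=21.0708[EX]; j=2 S=88.7265 intr=3.4935 cont=6.4758 V=6.4758[hold]; j=3 S=110.6462 intr=0.0000 cont=0.0000 V=0.0000[hold]; j=4 S=137.9810 intr=0.0000 cont=0.0000 V=0.0000[hold]; j=5 S=172.0690 intr=0.0000 cont=0.0000 V=0.0000[hold]; j=6 S=214.5782 intr=0.0000 cont=0.0000 V=0.0000[hold]; j=7 S=267.5892 intr=0.0000 cont=0.0000 V=0.0000[hold]  S*(7)=71.1492
k=6: j=0 S=63.7131 intr=28.5069 cont=28.1356 V=28.5069[EX]; j=1 S=79.4533 intr=12.7667 cont=13.8529 V=13.8529[hold]; j=2 S=99.0820 intr=0.0000 cont=3.2848 V=3.2848[hold]; j=3 S=123.5600 intr=0.0000 cont=0.0000 V=0.0000[hold]; j=4 S=154.0852 intr=0.0000 cont=0.0000 V=0.0000[hold]; j=5 S=192.1516 intr=0.0000 cont=0.0000 V=0.0000[hold]; j=6 S=239.6222 intr=0.0000 cont=0.0000 V=0.0000[hold]  S*(6)=63.7131
k=5: j=0 S=71.1492 intr=21.0708 cont=21.2303 V=21.2303[hold]; j=1 S=88.7265 intr=3.4935 cont=8.6322 V=8.6322[hold]; j=2 S=110.6462 intr=0.0000 cont=1.6662 V=1.6662[hold]; j=3 S=137.9810 intr=0.0000 cont=0.0000 V=0.0000[hold]; j=4 S=172.0690 intr=0.0000 cont=0.0000 V=0.0000[hold]; j=5 S=214.5782 intr=0.0000 cont=0.0000 V=0.0000[hold]  S*(5)=-
k=4: j=0 S=79.4533 intr=12.7667 cont=14.9877 V=14.9877[hold]; j=1 S=99.0820 intr=0.0000 cont=5.1929 V=5.1929[hold]; j=2 S=123.5600 intr=0.0000 cont=0.8452 V=0.8452[hold]; j=3 S=154.0852 intr=0.0000 cont=0.0000 V=0.0000[hold]; j=4 S=192.1516 intr=0.0000 cont=0.0000 V=0.0000[hold]  S*(4)=-
k=3: j=0 S=88.7265 intr=3.4935 cont=10.1403 V=10.1403[hold]; j=1 S=110.6462 intr=0.0000 cont=3.0471 V=3.0471[hold]; j=2 S=137.9810 intr=0.0000 cont=0.4287 V=0.4287[hold]; j=3 S=172.0690 intr=0.0000 cont=0.0000 V=0.0000[hold]  S*(3)=-
k=2: j=0 S=99.0820 intr=0.0000 cont=6.6328 V=6.6328[hold]; j=1 S=123.5600 intr=0.0000 cont=1.7552 V=1.7552[hold]; j=2 S=154.0852 intr=0.0000 cont=0.2175 V=0.2175[hold]  S*(2)=-
k=1: j=0 S=110.6462 intr=0.0000 cont=4.2223 V=4.2223[hold]; j=1 S=137.9810 intr=0.0000 cont=0.9966 V=0.9966[hold]  S*(1)=-
k=0: j=0 S=123.5600 intr=0.0000 cont=2.6288 V=2.6288[hold]  S*(0)=-

price = 2.6288
boundary = - - - - - - 63.7131 71.1492
tree:
2.6288
4.2223 0.9966
6.6328 1.7552 0.2175
10.1403 3.0471 0.4287 0.0000
14.9877 5.1929 0.8452 0.0000 0.0000
21.2303 8.6322 1.6662 0.0000 0.0000 0.0000
28.5069 13.8529 3.2848 0.0000 0.0000 0.0000 0.0000
35.1659 21.0708 6.4758 0.0000 0.0000 0.0000 0.0000 0.0000
41.1289 28.5069 12.7667 0.0000 0.0000 0.0000 0.0000 0.0000 0.0000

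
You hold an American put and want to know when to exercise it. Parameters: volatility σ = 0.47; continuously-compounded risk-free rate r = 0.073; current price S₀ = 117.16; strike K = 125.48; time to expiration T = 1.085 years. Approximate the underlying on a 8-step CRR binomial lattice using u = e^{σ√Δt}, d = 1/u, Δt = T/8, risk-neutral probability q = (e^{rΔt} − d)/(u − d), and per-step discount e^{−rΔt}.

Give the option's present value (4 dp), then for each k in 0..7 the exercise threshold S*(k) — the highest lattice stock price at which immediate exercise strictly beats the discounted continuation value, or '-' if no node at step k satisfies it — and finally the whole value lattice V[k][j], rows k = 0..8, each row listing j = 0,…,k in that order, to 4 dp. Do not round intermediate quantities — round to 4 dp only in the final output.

params: Δt=0.13562 u=1.18897 d=0.84106 q=0.48543 e^(-rΔt)=0.99015
t_8 payoffs: 96.1435 84.0083 66.8535 42.6025 8.3200 0.0000 0.0000 0.0000 0.0000
t_7: node(7,0) S=34.8803 payoff=90.5997 vs cont=89.3635 → 90.5997 [stop]  node(7,1) S=49.3086 payoff=76.1714 vs cont=74.9352 → 76.1714 [stop]  node(7,2) S=69.7052 payoff=55.7748 vs cont=54.5386 → 55.7748 [stop]  node(7,3) S=98.5390 payoff=26.9410 vs cont=25.7048 → 26.9410 [stop]  node(7,4) S=139.2999 payoff=0.0000 vs cont=4.2390 → 4.2390 [wait]  node(7,5) S=196.9216 payoff=0.0000 vs cont=0.0000 → 0.0000 [wait]  node(7,6) S=278.3786 payoff=0.0000 vs cont=0.0000 → 0.0000 [wait]  node(7,7) S=393.5305 payoff=0.0000 vs cont=0.0000 → 0.0000 [wait]  ⇒ S*(7)=98.5390
t_6: node(6,0) S=41.4717 payoff=84.0083 vs cont=82.7721 → 84.0083 [stop]  node(6,1) S=58.6265 payoff=66.8535 vs cont=65.6173 → 66.8535 [stop]  node(6,2) S=82.8775 payoff=42.6025 vs cont=41.3663 → 42.6025 [stop]  node(6,3) S=117.1600 payoff=8.3200 vs cont=15.7638 → 15.7638 [wait]  node(6,4) S=165.6235 payoff=0.0000 vs cont=2.1598 → 2.1598 [wait]  node(6,5) S=234.1340 payoff=0.0000 vs cont=0.0000 → 0.0000 [wait]  node(6,6) S=330.9841 payoff=0.0000 vs cont=0.0000 → 0.0000 [wait]  ⇒ S*(6)=82.8775
t_5: node(5,0) S=49.3086 payoff=76.1714 vs cont=74.9352 → 76.1714 [stop]  node(5,1) S=69.7052 payoff=55.7748 vs cont=54.5386 → 55.7748 [stop]  node(5,2) S=98.5390 payoff=26.9410 vs cont=29.2827 → 29.2827 [wait]  node(5,3) S=139.2999 payoff=0.0000 vs cont=9.0697 → 9.0697 [wait]  node(5,4) S=196.9216 payoff=0.0000 vs cont=1.1004 → 1.1004 [wait]  node(5,5) S=278.3786 payoff=0.0000 vs cont=0.0000 → 0.0000 [wait]  ⇒ S*(5)=69.7052
t_4: node(4,0) S=58.6265 payoff=66.8535 vs cont=65.6173 → 66.8535 [stop]  node(4,1) S=82.8775 payoff=42.6025 vs cont=42.4918 → 42.6025 [stop]  node(4,2) S=117.1600 payoff=8.3200 vs cont=19.2788 → 19.2788 [wait]  node(4,3) S=165.6235 payoff=0.0000 vs cont=5.1499 → 5.1499 [wait]  node(4,4) S=234.1340 payoff=0.0000 vs cont=0.5606 → 0.5606 [wait]  ⇒ S*(4)=82.8775
t_3: node(3,0) S=69.7052 payoff=55.7748 vs cont=54.5386 → 55.7748 [stop]  node(3,1) S=98.5390 payoff=26.9410 vs cont=30.9722 → 30.9722 [wait]  node(3,2) S=139.2999 payoff=0.0000 vs cont=12.2978 → 12.2978 [wait]  node(3,3) S=196.9216 payoff=0.0000 vs cont=2.8933 → 2.8933 [wait]  ⇒ S*(3)=69.7052
t_2: node(2,0) S=82.8775 payoff=42.6025 vs cont=43.3039 → 43.3039 [wait]  node(2,1) S=117.1600 payoff=8.3200 vs cont=21.6912 → 21.6912 [wait]  node(2,2) S=165.6235 payoff=0.0000 vs cont=7.6563 → 7.6563 [wait]  ⇒ S*(2)=-
t_1: node(1,0) S=98.5390 payoff=26.9410 vs cont=32.4891 → 32.4891 [wait]  node(1,1) S=139.2999 payoff=0.0000 vs cont=14.7316 → 14.7316 [wait]  ⇒ S*(1)=-
t_0: node(0,0) S=117.1600 payoff=8.3200 vs cont=23.6338 → 23.6338 [wait]  ⇒ S*(0)=-

price = 23.6338
boundary = - - - 69.7052 82.8775 69.7052 82.8775 98.5390
tree:
23.6338
32.4891 14.7316
43.3039 21.6912 7.6563
55.7748 30.9722 12.2978 2.8933
66.8535 42.6025 19.2788 5.1499 0.5606
76.1714 55.7748 29.2827 9.0697 1.1004 0.0000
84.0083 66.8535 42.6025 15.7638 2.1598 0.0000 0.0000
90.5997 76.1714 55.7748 26.9410 4.2390 0.0000 0.0000 0.0000
96.1435 84.0083 66.8535 42.6025 8.3200 0.0000 0.0000 0.0000 0.0000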